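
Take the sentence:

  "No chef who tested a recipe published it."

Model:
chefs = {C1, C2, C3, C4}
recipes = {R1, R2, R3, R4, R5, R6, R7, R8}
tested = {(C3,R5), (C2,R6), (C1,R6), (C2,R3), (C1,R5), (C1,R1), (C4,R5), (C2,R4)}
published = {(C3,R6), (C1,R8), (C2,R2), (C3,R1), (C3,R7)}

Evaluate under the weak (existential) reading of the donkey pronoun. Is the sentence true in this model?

True

"it" takes "a recipe" as antecedent — a donkey pronoun bound across the clause boundary.
Truth condition: for no (c,r) with tested(c,r) does published(c,r) hold.
Restrictor pairs — does the scope hold? (C1,R1):fails  (C1,R5):fails  (C1,R6):fails  (C2,R3):fails  (C2,R4):fails  (C2,R6):fails  (C3,R5):fails  (C4,R5):fails
Scope holds for no restrictor pair, so the sentence is true.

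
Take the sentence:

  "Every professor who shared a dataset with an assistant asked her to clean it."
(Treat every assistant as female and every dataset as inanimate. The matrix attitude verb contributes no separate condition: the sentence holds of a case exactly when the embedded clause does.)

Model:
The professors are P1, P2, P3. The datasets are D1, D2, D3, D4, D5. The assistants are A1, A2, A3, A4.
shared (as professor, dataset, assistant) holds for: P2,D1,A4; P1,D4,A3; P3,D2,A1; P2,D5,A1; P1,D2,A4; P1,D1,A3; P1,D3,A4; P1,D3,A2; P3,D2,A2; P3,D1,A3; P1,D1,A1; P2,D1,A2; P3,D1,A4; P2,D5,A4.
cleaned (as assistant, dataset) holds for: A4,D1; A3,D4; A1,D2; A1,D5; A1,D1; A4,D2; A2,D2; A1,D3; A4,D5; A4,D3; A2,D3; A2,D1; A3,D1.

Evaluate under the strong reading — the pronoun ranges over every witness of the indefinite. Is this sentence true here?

"her" takes "an assistant" as antecedent and "it" takes "a dataset"; both are donkey pronouns co-varying with the restrictor.
Strong reading: for every (p,d,a) with shared(p,d,a), cleaned(a,d).
Restrictor triples: (P1,D1,A1)→cleaned(A1,D1) ✓  (P1,D1,A3)→cleaned(A3,D1) ✓  (P1,D2,A4)→cleaned(A4,D2) ✓  (P1,D3,A2)→cleaned(A2,D3) ✓  (P1,D3,A4)→cleaned(A4,D3) ✓  (P1,D4,A3)→cleaned(A3,D4) ✓  (P2,D1,A2)→cleaned(A2,D1) ✓  (P2,D1,A4)→cleaned(A4,D1) ✓  (P2,D5,A1)→cleaned(A1,D5) ✓  (P2,D5,A4)→cleaned(A4,D5) ✓  (P3,D1,A3)→cleaned(A3,D1) ✓  (P3,D1,A4)→cleaned(A4,D1) ✓  (P3,D2,A1)→cleaned(A1,D2) ✓  (P3,D2,A2)→cleaned(A2,D2) ✓
Every restrictor triple satisfies the scope.

True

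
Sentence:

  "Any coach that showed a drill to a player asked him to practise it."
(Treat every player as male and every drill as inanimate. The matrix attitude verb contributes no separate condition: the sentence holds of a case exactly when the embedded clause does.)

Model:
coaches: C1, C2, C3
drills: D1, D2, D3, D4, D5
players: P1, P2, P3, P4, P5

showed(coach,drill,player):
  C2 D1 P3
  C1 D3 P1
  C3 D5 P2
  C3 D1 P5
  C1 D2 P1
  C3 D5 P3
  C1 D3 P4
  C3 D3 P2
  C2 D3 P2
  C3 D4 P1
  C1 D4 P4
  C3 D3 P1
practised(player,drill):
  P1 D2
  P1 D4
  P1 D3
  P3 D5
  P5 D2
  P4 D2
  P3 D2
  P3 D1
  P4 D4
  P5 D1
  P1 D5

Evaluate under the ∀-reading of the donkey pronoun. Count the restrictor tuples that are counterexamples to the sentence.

"him" takes "a player" as antecedent and "it" takes "a drill"; both are donkey pronouns co-varying with the restrictor.
Strong reading: for every (c,d,p) with showed(c,d,p), practised(p,d).
Restrictor triples: (C1,D2,P1)→practised(P1,D2) ✓  (C1,D3,P1)→practised(P1,D3) ✓  (C1,D3,P4)→practised(P4,D3) ✗  (C1,D4,P4)→practised(P4,D4) ✓  (C2,D1,P3)→practised(P3,D1) ✓  (C2,D3,P2)→practised(P2,D3) ✗  (C3,D1,P5)→practised(P5,D1) ✓  (C3,D3,P1)→practised(P1,D3) ✓  (C3,D3,P2)→practised(P2,D3) ✗  (C3,D4,P1)→practised(P1,D4) ✓  (C3,D5,P2)→practised(P2,D5) ✗  (C3,D5,P3)→practised(P3,D5) ✓
Counterexamples (restrictor triples failing the scope): 4.

4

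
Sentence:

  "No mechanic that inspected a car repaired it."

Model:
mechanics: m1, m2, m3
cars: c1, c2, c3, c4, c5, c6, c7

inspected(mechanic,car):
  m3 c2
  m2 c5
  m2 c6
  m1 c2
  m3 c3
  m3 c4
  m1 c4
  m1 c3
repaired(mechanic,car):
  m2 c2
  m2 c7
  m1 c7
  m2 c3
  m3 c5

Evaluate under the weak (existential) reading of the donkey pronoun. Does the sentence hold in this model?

"it" takes "a car" as antecedent — a donkey pronoun bound across the clause boundary.
Truth condition: for no (m,c) with inspected(m,c) does repaired(m,c) hold.
Restrictor pairs — does the scope hold? (m1,c2):fails  (m1,c3):fails  (m1,c4):fails  (m2,c5):fails  (m2,c6):fails  (m3,c2):fails  (m3,c3):fails  (m3,c4):fails
Scope holds for no restrictor pair, so the sentence is true.

True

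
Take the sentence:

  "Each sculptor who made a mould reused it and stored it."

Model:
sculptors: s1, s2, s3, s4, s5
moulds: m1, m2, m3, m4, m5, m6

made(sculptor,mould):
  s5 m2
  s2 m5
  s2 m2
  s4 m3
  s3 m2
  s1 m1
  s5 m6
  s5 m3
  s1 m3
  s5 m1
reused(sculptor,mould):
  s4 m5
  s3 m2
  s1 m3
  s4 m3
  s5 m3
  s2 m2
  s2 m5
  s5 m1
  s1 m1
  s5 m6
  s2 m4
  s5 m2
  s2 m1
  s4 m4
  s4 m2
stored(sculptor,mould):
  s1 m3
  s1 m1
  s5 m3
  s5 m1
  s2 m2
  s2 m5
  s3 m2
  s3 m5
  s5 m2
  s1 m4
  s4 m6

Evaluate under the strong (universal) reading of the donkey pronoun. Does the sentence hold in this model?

"it" takes "a mould" as antecedent — a donkey pronoun bound across the clause boundary.
Strong reading: for every (s,m) with made(s,m), reused(s,m) ∧ stored(s,m).
Restrictor pairs: (s1,m1) ✓  (s1,m3) ✓  (s2,m2) ✓  (s2,m5) ✓  (s3,m2) ✓  (s4,m3) ✗  (s5,m1) ✓  (s5,m2) ✓  (s5,m3) ✓  (s5,m6) ✗
Counterexample: (s4,m3) is in made but fails the scope.

False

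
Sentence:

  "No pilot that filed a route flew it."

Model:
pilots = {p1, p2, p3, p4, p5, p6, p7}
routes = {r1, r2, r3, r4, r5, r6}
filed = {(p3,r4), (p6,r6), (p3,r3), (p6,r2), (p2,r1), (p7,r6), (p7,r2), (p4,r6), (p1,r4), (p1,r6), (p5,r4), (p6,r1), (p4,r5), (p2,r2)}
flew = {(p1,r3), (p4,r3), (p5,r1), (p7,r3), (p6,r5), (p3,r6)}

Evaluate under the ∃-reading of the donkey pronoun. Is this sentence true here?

True

"it" takes "a route" as antecedent — a donkey pronoun bound across the clause boundary.
Truth condition: for no (p,r) with filed(p,r) does flew(p,r) hold.
Restrictor pairs — does the scope hold? (p1,r4):fails  (p1,r6):fails  (p2,r1):fails  (p2,r2):fails  (p3,r3):fails  (p3,r4):fails  (p4,r5):fails  (p4,r6):fails  (p5,r4):fails  (p6,r1):fails  (p6,r2):fails  (p6,r6):fails  (p7,r2):fails  (p7,r6):fails
Scope holds for no restrictor pair, so the sentence is true.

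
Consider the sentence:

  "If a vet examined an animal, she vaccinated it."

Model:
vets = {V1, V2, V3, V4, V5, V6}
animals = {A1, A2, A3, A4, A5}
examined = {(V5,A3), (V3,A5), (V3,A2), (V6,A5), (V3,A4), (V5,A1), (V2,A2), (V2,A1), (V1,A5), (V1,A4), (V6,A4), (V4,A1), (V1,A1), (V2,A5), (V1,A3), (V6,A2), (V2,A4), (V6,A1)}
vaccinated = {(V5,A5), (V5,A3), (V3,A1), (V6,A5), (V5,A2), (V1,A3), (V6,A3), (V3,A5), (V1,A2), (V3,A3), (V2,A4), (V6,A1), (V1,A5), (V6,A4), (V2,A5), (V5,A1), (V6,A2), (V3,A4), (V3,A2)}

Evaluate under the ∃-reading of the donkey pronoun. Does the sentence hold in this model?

False

"it" takes "an animal" as antecedent — a donkey pronoun bound across the clause boundary.
Weak reading: every vet v with some examined-animal has at least one examined-animal a such that vaccinated(v,a).
Per vet: V1:✓  V2:✓  V3:✓  V4:✗  V5:✓  V6:✓
V4 has no witness among its examined-animals.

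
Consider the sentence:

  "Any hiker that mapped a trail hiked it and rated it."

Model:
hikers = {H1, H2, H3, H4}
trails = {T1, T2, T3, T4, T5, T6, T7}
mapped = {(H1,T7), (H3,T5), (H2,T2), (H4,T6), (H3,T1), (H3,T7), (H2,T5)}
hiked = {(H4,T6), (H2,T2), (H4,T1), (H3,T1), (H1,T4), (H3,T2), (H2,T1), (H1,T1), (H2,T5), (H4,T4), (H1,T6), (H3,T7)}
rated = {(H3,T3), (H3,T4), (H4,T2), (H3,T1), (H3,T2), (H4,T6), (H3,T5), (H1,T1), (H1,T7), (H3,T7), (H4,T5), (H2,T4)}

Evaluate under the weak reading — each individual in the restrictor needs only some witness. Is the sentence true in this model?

"it" takes "a trail" as antecedent — a donkey pronoun bound across the clause boundary.
Weak reading: every hiker h with some mapped-trail has at least one mapped-trail t such that hiked(h,t) ∧ rated(h,t).
Per hiker: H1:✗  H2:✗  H3:✓  H4:✓
H1 has no witness among its mapped-trails.

False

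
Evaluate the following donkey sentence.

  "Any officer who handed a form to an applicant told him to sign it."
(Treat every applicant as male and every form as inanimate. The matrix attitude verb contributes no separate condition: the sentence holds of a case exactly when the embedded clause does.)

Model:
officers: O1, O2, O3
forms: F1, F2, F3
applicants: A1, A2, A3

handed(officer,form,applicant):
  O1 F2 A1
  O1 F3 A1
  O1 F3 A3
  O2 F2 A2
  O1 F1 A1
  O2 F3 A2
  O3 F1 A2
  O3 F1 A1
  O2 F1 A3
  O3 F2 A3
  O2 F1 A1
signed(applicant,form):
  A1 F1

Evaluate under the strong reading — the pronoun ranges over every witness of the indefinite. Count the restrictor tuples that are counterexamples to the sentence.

"him" takes "an applicant" as antecedent and "it" takes "a form"; both are donkey pronouns co-varying with the restrictor.
Strong reading: for every (o,f,a) with handed(o,f,a), signed(a,f).
Restrictor triples: (O1,F1,A1)→signed(A1,F1) ✓  (O1,F2,A1)→signed(A1,F2) ✗  (O1,F3,A1)→signed(A1,F3) ✗  (O1,F3,A3)→signed(A3,F3) ✗  (O2,F1,A1)→signed(A1,F1) ✓  (O2,F1,A3)→signed(A3,F1) ✗  (O2,F2,A2)→signed(A2,F2) ✗  (O2,F3,A2)→signed(A2,F3) ✗  (O3,F1,A1)→signed(A1,F1) ✓  (O3,F1,A2)→signed(A2,F1) ✗  (O3,F2,A3)→signed(A3,F2) ✗
Counterexamples (restrictor triples failing the scope): 8.

8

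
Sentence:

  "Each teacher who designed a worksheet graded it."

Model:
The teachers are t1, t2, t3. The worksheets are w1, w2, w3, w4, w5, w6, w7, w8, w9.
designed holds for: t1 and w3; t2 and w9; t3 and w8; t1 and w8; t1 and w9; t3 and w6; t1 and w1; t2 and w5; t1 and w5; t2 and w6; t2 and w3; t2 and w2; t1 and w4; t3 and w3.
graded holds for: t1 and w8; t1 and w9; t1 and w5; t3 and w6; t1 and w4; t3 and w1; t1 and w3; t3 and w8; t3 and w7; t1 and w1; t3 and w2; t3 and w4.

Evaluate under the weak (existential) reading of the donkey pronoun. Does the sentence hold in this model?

False

"it" takes "a worksheet" as antecedent — a donkey pronoun bound across the clause boundary.
Weak reading: every teacher t with some designed-worksheet has at least one designed-worksheet w such that graded(t,w).
Per teacher: t1:✓  t2:✗  t3:✓
t2 has no witness among its designed-worksheets.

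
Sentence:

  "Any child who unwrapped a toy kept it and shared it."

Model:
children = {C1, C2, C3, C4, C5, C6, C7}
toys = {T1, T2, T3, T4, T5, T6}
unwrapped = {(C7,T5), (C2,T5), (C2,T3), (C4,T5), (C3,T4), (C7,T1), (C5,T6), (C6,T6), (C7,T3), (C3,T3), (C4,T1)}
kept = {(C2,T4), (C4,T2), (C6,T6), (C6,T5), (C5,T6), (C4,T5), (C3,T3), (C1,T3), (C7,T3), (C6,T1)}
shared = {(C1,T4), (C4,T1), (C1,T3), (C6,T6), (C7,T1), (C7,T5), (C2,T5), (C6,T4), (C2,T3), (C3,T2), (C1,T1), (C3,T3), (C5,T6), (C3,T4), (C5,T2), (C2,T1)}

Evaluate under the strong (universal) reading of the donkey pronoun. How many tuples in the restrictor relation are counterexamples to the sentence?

"it" takes "a toy" as antecedent — a donkey pronoun bound across the clause boundary.
Strong reading: for every (c,t) with unwrapped(c,t), kept(c,t) ∧ shared(c,t).
Restrictor pairs: (C2,T3) ✗  (C2,T5) ✗  (C3,T3) ✓  (C3,T4) ✗  (C4,T1) ✗  (C4,T5) ✗  (C5,T6) ✓  (C6,T6) ✓  (C7,T1) ✗  (C7,T3) ✗  (C7,T5) ✗
Counterexamples (restrictor pairs failing the scope): 8.

8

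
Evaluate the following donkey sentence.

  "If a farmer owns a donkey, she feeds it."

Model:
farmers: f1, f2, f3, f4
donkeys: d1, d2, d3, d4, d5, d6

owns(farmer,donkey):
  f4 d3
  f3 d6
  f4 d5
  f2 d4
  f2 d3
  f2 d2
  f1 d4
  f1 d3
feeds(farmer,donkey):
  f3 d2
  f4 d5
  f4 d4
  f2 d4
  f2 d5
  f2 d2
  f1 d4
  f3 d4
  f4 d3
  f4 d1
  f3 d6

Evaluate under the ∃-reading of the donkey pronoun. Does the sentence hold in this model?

"it" takes "a donkey" as antecedent — a donkey pronoun bound across the clause boundary.
Weak reading: every farmer f with some owns-donkey has at least one owns-donkey d such that feeds(f,d).
Per farmer: f1:✓  f2:✓  f3:✓  f4:✓
Every farmer in the restrictor has a witness.

True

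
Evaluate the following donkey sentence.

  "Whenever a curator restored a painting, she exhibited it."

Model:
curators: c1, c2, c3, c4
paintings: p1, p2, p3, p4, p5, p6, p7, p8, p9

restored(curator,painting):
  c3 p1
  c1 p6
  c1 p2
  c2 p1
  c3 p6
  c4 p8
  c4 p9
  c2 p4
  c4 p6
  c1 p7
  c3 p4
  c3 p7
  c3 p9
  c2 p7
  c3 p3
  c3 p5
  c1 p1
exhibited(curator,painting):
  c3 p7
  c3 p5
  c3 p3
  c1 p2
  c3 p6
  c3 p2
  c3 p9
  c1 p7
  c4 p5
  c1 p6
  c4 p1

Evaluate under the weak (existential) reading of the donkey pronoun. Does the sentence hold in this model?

"it" takes "a painting" as antecedent — a donkey pronoun bound across the clause boundary.
Weak reading: every curator c with some restored-painting has at least one restored-painting p such that exhibited(c,p).
Per curator: c1:✓  c2:✗  c3:✓  c4:✗
c2 has no witness among its restored-paintings.

False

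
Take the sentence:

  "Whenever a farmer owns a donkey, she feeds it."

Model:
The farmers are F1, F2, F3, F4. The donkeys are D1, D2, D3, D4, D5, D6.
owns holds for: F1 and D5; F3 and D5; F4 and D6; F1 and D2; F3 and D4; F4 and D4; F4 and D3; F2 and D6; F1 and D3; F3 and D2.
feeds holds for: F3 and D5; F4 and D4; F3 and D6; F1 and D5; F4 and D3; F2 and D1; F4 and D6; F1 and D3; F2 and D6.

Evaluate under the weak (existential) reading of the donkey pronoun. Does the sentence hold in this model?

"it" takes "a donkey" as antecedent — a donkey pronoun bound across the clause boundary.
Weak reading: every farmer f with some owns-donkey has at least one owns-donkey d such that feeds(f,d).
Per farmer: F1:✓  F2:✓  F3:✓  F4:✓
Every farmer in the restrictor has a witness.

True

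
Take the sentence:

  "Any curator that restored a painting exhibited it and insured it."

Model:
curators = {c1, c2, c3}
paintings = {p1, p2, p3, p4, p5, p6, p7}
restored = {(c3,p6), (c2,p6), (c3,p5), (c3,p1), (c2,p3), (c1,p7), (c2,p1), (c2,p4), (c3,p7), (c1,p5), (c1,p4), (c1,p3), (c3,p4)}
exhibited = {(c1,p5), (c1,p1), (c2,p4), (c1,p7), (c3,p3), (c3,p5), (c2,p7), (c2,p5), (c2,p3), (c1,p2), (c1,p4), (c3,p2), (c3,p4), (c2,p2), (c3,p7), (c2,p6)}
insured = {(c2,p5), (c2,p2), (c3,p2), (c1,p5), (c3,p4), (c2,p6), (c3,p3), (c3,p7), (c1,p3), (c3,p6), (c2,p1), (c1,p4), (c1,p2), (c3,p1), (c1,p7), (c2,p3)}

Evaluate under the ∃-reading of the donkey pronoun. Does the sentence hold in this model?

True

"it" takes "a painting" as antecedent — a donkey pronoun bound across the clause boundary.
Weak reading: every curator c with some restored-painting has at least one restored-painting p such that exhibited(c,p) ∧ insured(c,p).
Per curator: c1:✓  c2:✓  c3:✓
Every curator in the restrictor has a witness.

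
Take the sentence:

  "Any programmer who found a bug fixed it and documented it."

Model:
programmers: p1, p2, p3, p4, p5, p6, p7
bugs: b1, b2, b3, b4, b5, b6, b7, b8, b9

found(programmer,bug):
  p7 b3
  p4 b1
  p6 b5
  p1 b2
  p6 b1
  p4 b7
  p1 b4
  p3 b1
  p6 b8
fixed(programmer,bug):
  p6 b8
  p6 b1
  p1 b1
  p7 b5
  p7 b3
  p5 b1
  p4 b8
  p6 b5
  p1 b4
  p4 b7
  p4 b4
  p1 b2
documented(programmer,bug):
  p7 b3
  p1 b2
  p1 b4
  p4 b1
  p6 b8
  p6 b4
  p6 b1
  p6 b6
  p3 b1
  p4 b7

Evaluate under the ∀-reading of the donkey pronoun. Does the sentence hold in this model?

False

"it" takes "a bug" as antecedent — a donkey pronoun bound across the clause boundary.
Strong reading: for every (p,b) with found(p,b), fixed(p,b) ∧ documented(p,b).
Restrictor pairs: (p1,b2) ✓  (p1,b4) ✓  (p3,b1) ✗  (p4,b1) ✗  (p4,b7) ✓  (p6,b1) ✓  (p6,b5) ✗  (p6,b8) ✓  (p7,b3) ✓
Counterexample: (p3,b1) is in found but fails the scope.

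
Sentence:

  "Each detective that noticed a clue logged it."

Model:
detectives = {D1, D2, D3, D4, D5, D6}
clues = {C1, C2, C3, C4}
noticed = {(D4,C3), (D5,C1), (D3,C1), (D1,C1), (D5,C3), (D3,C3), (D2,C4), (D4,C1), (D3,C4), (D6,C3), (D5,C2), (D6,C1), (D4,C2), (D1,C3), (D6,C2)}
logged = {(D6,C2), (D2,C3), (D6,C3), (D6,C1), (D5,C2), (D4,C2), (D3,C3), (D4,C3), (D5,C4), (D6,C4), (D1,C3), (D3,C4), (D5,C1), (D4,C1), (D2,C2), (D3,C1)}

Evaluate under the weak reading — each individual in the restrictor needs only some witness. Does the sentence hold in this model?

False

"it" takes "a clue" as antecedent — a donkey pronoun bound across the clause boundary.
Weak reading: every detective d with some noticed-clue has at least one noticed-clue c such that logged(d,c).
Per detective: D1:✓  D2:✗  D3:✓  D4:✓  D5:✓  D6:✓
D2 has no witness among its noticed-clues.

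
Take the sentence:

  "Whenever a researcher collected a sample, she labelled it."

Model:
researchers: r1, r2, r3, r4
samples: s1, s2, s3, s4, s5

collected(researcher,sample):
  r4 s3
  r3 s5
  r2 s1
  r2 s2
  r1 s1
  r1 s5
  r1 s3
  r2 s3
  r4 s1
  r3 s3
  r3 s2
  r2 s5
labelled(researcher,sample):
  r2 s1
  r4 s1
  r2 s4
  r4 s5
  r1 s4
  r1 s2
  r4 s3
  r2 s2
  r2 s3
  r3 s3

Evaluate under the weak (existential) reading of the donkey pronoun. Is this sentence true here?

False

"it" takes "a sample" as antecedent — a donkey pronoun bound across the clause boundary.
Weak reading: every researcher r with some collected-sample has at least one collected-sample s such that labelled(r,s).
Per researcher: r1:✗  r2:✓  r3:✓  r4:✓
r1 has no witness among its collected-samples.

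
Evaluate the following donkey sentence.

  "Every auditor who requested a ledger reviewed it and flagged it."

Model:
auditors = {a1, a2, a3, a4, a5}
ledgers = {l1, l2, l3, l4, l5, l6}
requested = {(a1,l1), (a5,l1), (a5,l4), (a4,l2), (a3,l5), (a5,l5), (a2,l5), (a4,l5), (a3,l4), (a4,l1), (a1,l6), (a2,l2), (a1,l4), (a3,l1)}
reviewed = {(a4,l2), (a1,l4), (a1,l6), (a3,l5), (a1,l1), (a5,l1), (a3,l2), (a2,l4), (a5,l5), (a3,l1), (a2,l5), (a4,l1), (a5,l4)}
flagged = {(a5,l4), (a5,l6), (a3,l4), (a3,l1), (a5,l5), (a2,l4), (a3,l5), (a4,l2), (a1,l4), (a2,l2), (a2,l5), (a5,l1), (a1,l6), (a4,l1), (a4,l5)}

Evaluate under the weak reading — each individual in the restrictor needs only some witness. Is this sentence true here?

"it" takes "a ledger" as antecedent — a donkey pronoun bound across the clause boundary.
Weak reading: every auditor a with some requested-ledger has at least one requested-ledger l such that reviewed(a,l) ∧ flagged(a,l).
Per auditor: a1:✓  a2:✓  a3:✓  a4:✓  a5:✓
Every auditor in the restrictor has a witness.

True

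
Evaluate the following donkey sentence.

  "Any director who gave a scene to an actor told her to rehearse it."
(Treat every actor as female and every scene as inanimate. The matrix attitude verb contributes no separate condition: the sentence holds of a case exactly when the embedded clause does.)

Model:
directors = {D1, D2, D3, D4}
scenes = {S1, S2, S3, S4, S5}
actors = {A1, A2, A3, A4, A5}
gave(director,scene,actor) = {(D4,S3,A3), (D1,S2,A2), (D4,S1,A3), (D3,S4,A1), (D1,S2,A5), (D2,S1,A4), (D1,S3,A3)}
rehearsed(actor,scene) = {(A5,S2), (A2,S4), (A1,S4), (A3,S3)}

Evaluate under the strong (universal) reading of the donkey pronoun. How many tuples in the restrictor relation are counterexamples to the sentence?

"her" takes "an actor" as antecedent and "it" takes "a scene"; both are donkey pronouns co-varying with the restrictor.
Strong reading: for every (d,s,a) with gave(d,s,a), rehearsed(a,s).
Restrictor triples: (D1,S2,A2)→rehearsed(A2,S2) ✗  (D1,S2,A5)→rehearsed(A5,S2) ✓  (D1,S3,A3)→rehearsed(A3,S3) ✓  (D2,S1,A4)→rehearsed(A4,S1) ✗  (D3,S4,A1)→rehearsed(A1,S4) ✓  (D4,S1,A3)→rehearsed(A3,S1) ✗  (D4,S3,A3)→rehearsed(A3,S3) ✓
Counterexamples (restrictor triples failing the scope): 3.

3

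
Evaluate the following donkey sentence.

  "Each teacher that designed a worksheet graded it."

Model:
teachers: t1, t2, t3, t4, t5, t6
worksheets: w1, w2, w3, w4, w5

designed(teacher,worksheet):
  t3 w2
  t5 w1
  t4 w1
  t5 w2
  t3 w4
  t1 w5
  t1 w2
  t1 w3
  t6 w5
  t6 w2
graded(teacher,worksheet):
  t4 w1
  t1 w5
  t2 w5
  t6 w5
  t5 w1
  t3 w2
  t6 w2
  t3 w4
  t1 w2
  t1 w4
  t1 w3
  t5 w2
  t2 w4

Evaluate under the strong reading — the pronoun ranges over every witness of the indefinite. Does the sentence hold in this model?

"it" takes "a worksheet" as antecedent — a donkey pronoun bound across the clause boundary.
Strong reading: for every (t,w) with designed(t,w), graded(t,w).
Restrictor pairs: (t1,w2) ✓  (t1,w3) ✓  (t1,w5) ✓  (t3,w2) ✓  (t3,w4) ✓  (t4,w1) ✓  (t5,w1) ✓  (t5,w2) ✓  (t6,w2) ✓  (t6,w5) ✓
Every restrictor pair satisfies the scope.

True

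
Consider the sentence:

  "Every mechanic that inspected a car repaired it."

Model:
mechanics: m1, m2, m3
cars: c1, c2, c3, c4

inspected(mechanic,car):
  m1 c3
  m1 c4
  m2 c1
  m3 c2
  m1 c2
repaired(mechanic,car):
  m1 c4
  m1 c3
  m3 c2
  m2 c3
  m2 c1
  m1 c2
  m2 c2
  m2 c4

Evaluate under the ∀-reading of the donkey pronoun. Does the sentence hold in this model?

True

"it" takes "a car" as antecedent — a donkey pronoun bound across the clause boundary.
Strong reading: for every (m,c) with inspected(m,c), repaired(m,c).
Restrictor pairs: (m1,c2) ✓  (m1,c3) ✓  (m1,c4) ✓  (m2,c1) ✓  (m3,c2) ✓
Every restrictor pair satisfies the scope.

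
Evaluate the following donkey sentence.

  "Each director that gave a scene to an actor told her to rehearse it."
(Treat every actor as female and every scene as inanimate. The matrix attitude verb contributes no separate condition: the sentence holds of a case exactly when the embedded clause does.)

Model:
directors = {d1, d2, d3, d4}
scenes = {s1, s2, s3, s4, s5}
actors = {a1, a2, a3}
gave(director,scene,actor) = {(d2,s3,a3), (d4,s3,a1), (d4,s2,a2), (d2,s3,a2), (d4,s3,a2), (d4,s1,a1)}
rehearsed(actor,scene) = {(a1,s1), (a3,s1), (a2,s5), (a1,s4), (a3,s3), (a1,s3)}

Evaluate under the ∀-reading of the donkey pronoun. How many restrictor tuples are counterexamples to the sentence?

3

"her" takes "an actor" as antecedent and "it" takes "a scene"; both are donkey pronouns co-varying with the restrictor.
Strong reading: for every (d,s,a) with gave(d,s,a), rehearsed(a,s).
Restrictor triples: (d2,s3,a2)→rehearsed(a2,s3) ✗  (d2,s3,a3)→rehearsed(a3,s3) ✓  (d4,s1,a1)→rehearsed(a1,s1) ✓  (d4,s2,a2)→rehearsed(a2,s2) ✗  (d4,s3,a1)→rehearsed(a1,s3) ✓  (d4,s3,a2)→rehearsed(a2,s3) ✗
Counterexamples (restrictor triples failing the scope): 3.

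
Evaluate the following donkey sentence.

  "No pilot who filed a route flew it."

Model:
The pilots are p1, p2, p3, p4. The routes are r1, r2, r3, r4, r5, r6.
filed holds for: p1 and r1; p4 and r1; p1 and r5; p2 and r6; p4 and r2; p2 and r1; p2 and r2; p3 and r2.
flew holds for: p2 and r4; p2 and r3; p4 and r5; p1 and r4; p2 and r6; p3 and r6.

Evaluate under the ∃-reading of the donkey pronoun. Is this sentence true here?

False

"it" takes "a route" as antecedent — a donkey pronoun bound across the clause boundary.
Truth condition: for no (p,r) with filed(p,r) does flew(p,r) hold.
Restrictor pairs — does the scope hold? (p1,r1):fails  (p1,r5):fails  (p2,r1):fails  (p2,r2):fails  (p2,r6):holds  (p3,r2):fails  (p4,r1):fails  (p4,r2):fails
Scope holds for 1 pair(s), so the sentence is false.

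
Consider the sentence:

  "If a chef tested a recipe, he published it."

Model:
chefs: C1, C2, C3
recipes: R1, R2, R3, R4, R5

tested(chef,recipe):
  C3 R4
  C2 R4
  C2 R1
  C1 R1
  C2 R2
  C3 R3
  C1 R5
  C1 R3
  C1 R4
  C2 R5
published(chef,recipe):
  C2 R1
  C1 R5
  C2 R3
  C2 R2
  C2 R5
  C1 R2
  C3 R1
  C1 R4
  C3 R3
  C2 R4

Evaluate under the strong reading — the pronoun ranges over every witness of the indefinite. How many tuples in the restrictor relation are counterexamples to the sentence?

3

"it" takes "a recipe" as antecedent — a donkey pronoun bound across the clause boundary.
Strong reading: for every (c,r) with tested(c,r), published(c,r).
Restrictor pairs: (C1,R1) ✗  (C1,R3) ✗  (C1,R4) ✓  (C1,R5) ✓  (C2,R1) ✓  (C2,R2) ✓  (C2,R4) ✓  (C2,R5) ✓  (C3,R3) ✓  (C3,R4) ✗
Counterexamples (restrictor pairs failing the scope): 3.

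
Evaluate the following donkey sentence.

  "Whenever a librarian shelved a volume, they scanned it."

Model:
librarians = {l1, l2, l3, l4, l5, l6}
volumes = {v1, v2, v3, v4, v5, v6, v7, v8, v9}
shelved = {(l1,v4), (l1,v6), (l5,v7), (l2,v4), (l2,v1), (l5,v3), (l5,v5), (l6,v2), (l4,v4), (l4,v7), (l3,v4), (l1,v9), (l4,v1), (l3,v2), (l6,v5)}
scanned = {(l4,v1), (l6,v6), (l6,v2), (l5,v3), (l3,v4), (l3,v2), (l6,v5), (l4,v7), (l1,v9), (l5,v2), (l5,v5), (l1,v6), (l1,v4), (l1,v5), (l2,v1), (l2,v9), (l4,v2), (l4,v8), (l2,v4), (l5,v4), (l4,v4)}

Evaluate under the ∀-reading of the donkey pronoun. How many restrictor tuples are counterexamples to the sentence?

"it" takes "a volume" as antecedent — a donkey pronoun bound across the clause boundary.
Strong reading: for every (l,v) with shelved(l,v), scanned(l,v).
Restrictor pairs: (l1,v4) ✓  (l1,v6) ✓  (l1,v9) ✓  (l2,v1) ✓  (l2,v4) ✓  (l3,v2) ✓  (l3,v4) ✓  (l4,v1) ✓  (l4,v4) ✓  (l4,v7) ✓  (l5,v3) ✓  (l5,v5) ✓  (l5,v7) ✗  (l6,v2) ✓  (l6,v5) ✓
Counterexamples (restrictor pairs failing the scope): 1.

1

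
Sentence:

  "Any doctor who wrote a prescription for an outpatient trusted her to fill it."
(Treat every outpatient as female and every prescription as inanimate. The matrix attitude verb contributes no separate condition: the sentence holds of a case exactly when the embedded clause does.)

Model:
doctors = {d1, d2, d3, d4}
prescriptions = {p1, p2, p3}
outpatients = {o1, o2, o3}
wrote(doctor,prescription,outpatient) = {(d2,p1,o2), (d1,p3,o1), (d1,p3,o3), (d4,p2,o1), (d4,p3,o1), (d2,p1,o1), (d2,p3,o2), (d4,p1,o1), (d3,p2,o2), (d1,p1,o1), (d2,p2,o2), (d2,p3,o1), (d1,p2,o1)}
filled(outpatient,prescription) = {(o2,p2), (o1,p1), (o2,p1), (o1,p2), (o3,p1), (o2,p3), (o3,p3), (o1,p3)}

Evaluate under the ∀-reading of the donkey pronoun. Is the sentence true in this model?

"her" takes "an outpatient" as antecedent and "it" takes "a prescription"; both are donkey pronouns co-varying with the restrictor.
Strong reading: for every (d,p,o) with wrote(d,p,o), filled(o,p).
Restrictor triples: (d1,p1,o1)→filled(o1,p1) ✓  (d1,p2,o1)→filled(o1,p2) ✓  (d1,p3,o1)→filled(o1,p3) ✓  (d1,p3,o3)→filled(o3,p3) ✓  (d2,p1,o1)→filled(o1,p1) ✓  (d2,p1,o2)→filled(o2,p1) ✓  (d2,p2,o2)→filled(o2,p2) ✓  (d2,p3,o1)→filled(o1,p3) ✓  (d2,p3,o2)→filled(o2,p3) ✓  (d3,p2,o2)→filled(o2,p2) ✓  (d4,p1,o1)→filled(o1,p1) ✓  (d4,p2,o1)→filled(o1,p2) ✓  (d4,p3,o1)→filled(o1,p3) ✓
Every restrictor triple satisfies the scope.

True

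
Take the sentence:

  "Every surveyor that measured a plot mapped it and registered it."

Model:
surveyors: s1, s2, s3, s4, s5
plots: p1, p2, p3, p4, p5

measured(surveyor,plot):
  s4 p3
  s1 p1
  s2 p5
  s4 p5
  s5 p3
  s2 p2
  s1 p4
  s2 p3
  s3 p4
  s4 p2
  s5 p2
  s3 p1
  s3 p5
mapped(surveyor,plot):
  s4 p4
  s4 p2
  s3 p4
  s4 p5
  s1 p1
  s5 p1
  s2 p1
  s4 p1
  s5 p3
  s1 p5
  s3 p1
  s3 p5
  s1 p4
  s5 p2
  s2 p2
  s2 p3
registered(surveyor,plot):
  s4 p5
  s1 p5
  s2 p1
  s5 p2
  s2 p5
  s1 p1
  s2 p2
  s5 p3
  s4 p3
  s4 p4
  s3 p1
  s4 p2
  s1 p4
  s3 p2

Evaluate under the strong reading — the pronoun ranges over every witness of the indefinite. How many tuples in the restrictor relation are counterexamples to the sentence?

"it" takes "a plot" as antecedent — a donkey pronoun bound across the clause boundary.
Strong reading: for every (s,p) with measured(s,p), mapped(s,p) ∧ registered(s,p).
Restrictor pairs: (s1,p1) ✓  (s1,p4) ✓  (s2,p2) ✓  (s2,p3) ✗  (s2,p5) ✗  (s3,p1) ✓  (s3,p4) ✗  (s3,p5) ✗  (s4,p2) ✓  (s4,p3) ✗  (s4,p5) ✓  (s5,p2) ✓  (s5,p3) ✓
Counterexamples (restrictor pairs failing the scope): 5.

5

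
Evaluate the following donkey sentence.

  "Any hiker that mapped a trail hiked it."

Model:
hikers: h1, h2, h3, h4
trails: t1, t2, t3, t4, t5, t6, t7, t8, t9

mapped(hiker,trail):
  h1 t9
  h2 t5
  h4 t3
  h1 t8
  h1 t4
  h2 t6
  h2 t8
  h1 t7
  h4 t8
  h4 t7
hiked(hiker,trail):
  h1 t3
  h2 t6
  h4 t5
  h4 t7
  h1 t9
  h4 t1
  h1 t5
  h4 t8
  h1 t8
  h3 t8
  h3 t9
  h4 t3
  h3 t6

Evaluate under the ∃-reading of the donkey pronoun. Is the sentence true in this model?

"it" takes "a trail" as antecedent — a donkey pronoun bound across the clause boundary.
Weak reading: every hiker h with some mapped-trail has at least one mapped-trail t such that hiked(h,t).
Per hiker: h1:✓  h2:✓  h4:✓
Every hiker in the restrictor has a witness.

True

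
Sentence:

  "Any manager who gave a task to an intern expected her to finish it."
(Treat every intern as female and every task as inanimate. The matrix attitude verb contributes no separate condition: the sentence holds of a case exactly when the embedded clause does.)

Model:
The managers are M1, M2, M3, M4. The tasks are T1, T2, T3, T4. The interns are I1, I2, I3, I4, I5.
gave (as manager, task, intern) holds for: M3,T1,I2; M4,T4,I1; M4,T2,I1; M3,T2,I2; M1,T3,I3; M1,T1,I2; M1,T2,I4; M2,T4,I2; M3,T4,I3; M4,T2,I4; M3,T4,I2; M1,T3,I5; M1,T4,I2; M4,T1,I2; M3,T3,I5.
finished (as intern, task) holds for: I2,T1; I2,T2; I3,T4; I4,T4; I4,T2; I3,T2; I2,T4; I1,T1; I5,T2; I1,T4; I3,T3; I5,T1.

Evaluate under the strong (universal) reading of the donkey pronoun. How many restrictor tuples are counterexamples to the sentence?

"her" takes "an intern" as antecedent and "it" takes "a task"; both are donkey pronouns co-varying with the restrictor.
Strong reading: for every (m,t,i) with gave(m,t,i), finished(i,t).
Restrictor triples: (M1,T1,I2)→finished(I2,T1) ✓  (M1,T2,I4)→finished(I4,T2) ✓  (M1,T3,I3)→finished(I3,T3) ✓  (M1,T3,I5)→finished(I5,T3) ✗  (M1,T4,I2)→finished(I2,T4) ✓  (M2,T4,I2)→finished(I2,T4) ✓  (M3,T1,I2)→finished(I2,T1) ✓  (M3,T2,I2)→finished(I2,T2) ✓  (M3,T3,I5)→finished(I5,T3) ✗  (M3,T4,I2)→finished(I2,T4) ✓  (M3,T4,I3)→finished(I3,T4) ✓  (M4,T1,I2)→finished(I2,T1) ✓  (M4,T2,I1)→finished(I1,T2) ✗  (M4,T2,I4)→finished(I4,T2) ✓  (M4,T4,I1)→finished(I1,T4) ✓
Counterexamples (restrictor triples failing the scope): 3.

3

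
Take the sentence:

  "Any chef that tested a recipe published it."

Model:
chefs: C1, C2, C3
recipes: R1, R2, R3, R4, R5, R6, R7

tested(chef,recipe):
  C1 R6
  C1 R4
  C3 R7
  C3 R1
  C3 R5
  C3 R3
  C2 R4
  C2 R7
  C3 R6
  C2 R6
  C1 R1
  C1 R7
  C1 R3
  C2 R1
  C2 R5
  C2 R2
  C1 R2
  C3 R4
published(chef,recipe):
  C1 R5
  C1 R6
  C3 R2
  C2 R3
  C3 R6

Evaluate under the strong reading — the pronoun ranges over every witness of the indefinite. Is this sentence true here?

"it" takes "a recipe" as antecedent — a donkey pronoun bound across the clause boundary.
Strong reading: for every (c,r) with tested(c,r), published(c,r).
Restrictor pairs: (C1,R1) ✗  (C1,R2) ✗  (C1,R3) ✗  (C1,R4) ✗  (C1,R6) ✓  (C1,R7) ✗  (C2,R1) ✗  (C2,R2) ✗  (C2,R4) ✗  (C2,R5) ✗  (C2,R6) ✗  (C2,R7) ✗  (C3,R1) ✗  (C3,R3) ✗  (C3,R4) ✗  (C3,R5) ✗  (C3,R6) ✓  (C3,R7) ✗
Counterexample: (C1,R1) is in tested but fails the scope.

False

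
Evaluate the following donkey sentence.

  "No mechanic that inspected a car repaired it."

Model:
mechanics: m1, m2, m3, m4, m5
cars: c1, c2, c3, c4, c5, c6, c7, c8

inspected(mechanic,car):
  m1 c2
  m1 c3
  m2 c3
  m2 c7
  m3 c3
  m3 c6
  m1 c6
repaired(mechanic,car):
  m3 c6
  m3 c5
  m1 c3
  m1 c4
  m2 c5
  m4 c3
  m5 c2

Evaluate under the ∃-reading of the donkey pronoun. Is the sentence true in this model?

"it" takes "a car" as antecedent — a donkey pronoun bound across the clause boundary.
Truth condition: for no (m,c) with inspected(m,c) does repaired(m,c) hold.
Restrictor pairs — does the scope hold? (m1,c2):fails  (m1,c3):holds  (m1,c6):fails  (m2,c3):fails  (m2,c7):fails  (m3,c3):fails  (m3,c6):holds
Scope holds for 2 pair(s), so the sentence is false.

False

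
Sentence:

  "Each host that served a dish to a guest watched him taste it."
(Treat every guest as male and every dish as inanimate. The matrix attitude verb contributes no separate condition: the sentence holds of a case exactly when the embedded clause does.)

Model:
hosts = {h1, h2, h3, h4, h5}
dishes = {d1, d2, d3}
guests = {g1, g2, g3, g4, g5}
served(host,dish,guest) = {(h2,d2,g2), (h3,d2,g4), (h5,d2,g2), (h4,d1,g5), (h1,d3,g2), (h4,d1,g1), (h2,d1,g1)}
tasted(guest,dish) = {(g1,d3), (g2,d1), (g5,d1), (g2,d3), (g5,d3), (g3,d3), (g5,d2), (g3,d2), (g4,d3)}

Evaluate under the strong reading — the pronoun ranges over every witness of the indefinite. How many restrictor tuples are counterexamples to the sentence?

5

"him" takes "a guest" as antecedent and "it" takes "a dish"; both are donkey pronouns co-varying with the restrictor.
Strong reading: for every (h,d,g) with served(h,d,g), tasted(g,d).
Restrictor triples: (h1,d3,g2)→tasted(g2,d3) ✓  (h2,d1,g1)→tasted(g1,d1) ✗  (h2,d2,g2)→tasted(g2,d2) ✗  (h3,d2,g4)→tasted(g4,d2) ✗  (h4,d1,g1)→tasted(g1,d1) ✗  (h4,d1,g5)→tasted(g5,d1) ✓  (h5,d2,g2)→tasted(g2,d2) ✗
Counterexamples (restrictor triples failing the scope): 5.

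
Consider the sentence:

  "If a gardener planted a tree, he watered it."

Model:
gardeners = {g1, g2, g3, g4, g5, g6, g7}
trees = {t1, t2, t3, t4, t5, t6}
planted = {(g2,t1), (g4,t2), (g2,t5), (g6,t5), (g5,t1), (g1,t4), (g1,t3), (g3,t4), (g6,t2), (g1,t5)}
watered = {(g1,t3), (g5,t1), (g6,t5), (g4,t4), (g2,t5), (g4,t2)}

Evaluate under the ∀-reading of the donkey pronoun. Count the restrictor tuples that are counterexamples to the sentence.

5

"it" takes "a tree" as antecedent — a donkey pronoun bound across the clause boundary.
Strong reading: for every (g,t) with planted(g,t), watered(g,t).
Restrictor pairs: (g1,t3) ✓  (g1,t4) ✗  (g1,t5) ✗  (g2,t1) ✗  (g2,t5) ✓  (g3,t4) ✗  (g4,t2) ✓  (g5,t1) ✓  (g6,t2) ✗  (g6,t5) ✓
Counterexamples (restrictor pairs failing the scope): 5.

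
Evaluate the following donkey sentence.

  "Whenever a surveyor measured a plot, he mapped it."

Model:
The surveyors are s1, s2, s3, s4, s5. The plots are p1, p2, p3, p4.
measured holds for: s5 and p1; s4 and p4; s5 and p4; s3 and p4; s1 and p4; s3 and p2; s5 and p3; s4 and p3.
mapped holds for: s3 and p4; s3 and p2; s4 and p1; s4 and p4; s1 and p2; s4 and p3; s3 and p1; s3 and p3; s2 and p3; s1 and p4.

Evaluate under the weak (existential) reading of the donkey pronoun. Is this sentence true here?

"it" takes "a plot" as antecedent — a donkey pronoun bound across the clause boundary.
Weak reading: every surveyor s with some measured-plot has at least one measured-plot p such that mapped(s,p).
Per surveyor: s1:✓  s3:✓  s4:✓  s5:✗
s5 has no witness among its measured-plots.

False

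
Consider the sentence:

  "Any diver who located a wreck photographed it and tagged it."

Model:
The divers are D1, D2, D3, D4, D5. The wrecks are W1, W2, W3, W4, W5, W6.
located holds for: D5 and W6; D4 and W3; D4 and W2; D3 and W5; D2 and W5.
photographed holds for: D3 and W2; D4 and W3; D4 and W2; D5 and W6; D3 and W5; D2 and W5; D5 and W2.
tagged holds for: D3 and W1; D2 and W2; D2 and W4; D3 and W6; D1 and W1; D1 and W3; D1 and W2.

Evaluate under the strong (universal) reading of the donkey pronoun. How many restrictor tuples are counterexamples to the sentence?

"it" takes "a wreck" as antecedent — a donkey pronoun bound across the clause boundary.
Strong reading: for every (d,w) with located(d,w), photographed(d,w) ∧ tagged(d,w).
Restrictor pairs: (D2,W5) ✗  (D3,W5) ✗  (D4,W2) ✗  (D4,W3) ✗  (D5,W6) ✗
Counterexamples (restrictor pairs failing the scope): 5.

5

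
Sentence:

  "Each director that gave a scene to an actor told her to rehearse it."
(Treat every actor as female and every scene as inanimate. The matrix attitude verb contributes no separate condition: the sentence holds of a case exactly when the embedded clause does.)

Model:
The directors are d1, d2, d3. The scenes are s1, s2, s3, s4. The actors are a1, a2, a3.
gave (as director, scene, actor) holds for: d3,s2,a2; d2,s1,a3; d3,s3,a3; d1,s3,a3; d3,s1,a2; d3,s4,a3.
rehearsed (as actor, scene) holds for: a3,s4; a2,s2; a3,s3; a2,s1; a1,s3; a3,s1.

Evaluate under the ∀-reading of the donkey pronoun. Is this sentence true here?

True

"her" takes "an actor" as antecedent and "it" takes "a scene"; both are donkey pronouns co-varying with the restrictor.
Strong reading: for every (d,s,a) with gave(d,s,a), rehearsed(a,s).
Restrictor triples: (d1,s3,a3)→rehearsed(a3,s3) ✓  (d2,s1,a3)→rehearsed(a3,s1) ✓  (d3,s1,a2)→rehearsed(a2,s1) ✓  (d3,s2,a2)→rehearsed(a2,s2) ✓  (d3,s3,a3)→rehearsed(a3,s3) ✓  (d3,s4,a3)→rehearsed(a3,s4) ✓
Every restrictor triple satisfies the scope.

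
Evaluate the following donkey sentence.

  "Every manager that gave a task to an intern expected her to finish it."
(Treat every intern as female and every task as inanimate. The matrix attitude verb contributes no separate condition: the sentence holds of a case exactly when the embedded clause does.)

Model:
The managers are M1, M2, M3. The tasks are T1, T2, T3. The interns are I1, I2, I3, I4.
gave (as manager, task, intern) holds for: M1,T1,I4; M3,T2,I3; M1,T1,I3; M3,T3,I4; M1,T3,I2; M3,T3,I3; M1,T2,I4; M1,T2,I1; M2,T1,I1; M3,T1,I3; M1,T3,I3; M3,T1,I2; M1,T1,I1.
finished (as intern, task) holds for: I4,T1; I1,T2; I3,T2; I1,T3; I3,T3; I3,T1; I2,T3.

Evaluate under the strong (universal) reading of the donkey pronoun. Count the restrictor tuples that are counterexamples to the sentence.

5

"her" takes "an intern" as antecedent and "it" takes "a task"; both are donkey pronouns co-varying with the restrictor.
Strong reading: for every (m,t,i) with gave(m,t,i), finished(i,t).
Restrictor triples: (M1,T1,I1)→finished(I1,T1) ✗  (M1,T1,I3)→finished(I3,T1) ✓  (M1,T1,I4)→finished(I4,T1) ✓  (M1,T2,I1)→finished(I1,T2) ✓  (M1,T2,I4)→finished(I4,T2) ✗  (M1,T3,I2)→finished(I2,T3) ✓  (M1,T3,I3)→finished(I3,T3) ✓  (M2,T1,I1)→finished(I1,T1) ✗  (M3,T1,I2)→finished(I2,T1) ✗  (M3,T1,I3)→finished(I3,T1) ✓  (M3,T2,I3)→finished(I3,T2) ✓  (M3,T3,I3)→finished(I3,T3) ✓  (M3,T3,I4)→finished(I4,T3) ✗
Counterexamples (restrictor triples failing the scope): 5.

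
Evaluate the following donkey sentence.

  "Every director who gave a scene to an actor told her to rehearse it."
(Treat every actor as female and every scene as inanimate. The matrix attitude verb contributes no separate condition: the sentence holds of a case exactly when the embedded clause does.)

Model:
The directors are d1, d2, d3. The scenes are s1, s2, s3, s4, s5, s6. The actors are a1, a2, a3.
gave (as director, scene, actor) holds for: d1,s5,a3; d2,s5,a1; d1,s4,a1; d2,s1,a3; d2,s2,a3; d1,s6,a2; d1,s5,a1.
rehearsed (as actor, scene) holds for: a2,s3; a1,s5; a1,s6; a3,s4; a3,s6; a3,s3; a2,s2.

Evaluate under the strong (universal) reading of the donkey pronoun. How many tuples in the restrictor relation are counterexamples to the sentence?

5

"her" takes "an actor" as antecedent and "it" takes "a scene"; both are donkey pronouns co-varying with the restrictor.
Strong reading: for every (d,s,a) with gave(d,s,a), rehearsed(a,s).
Restrictor triples: (d1,s4,a1)→rehearsed(a1,s4) ✗  (d1,s5,a1)→rehearsed(a1,s5) ✓  (d1,s5,a3)→rehearsed(a3,s5) ✗  (d1,s6,a2)→rehearsed(a2,s6) ✗  (d2,s1,a3)→rehearsed(a3,s1) ✗  (d2,s2,a3)→rehearsed(a3,s2) ✗  (d2,s5,a1)→rehearsed(a1,s5) ✓
Counterexamples (restrictor triples failing the scope): 5.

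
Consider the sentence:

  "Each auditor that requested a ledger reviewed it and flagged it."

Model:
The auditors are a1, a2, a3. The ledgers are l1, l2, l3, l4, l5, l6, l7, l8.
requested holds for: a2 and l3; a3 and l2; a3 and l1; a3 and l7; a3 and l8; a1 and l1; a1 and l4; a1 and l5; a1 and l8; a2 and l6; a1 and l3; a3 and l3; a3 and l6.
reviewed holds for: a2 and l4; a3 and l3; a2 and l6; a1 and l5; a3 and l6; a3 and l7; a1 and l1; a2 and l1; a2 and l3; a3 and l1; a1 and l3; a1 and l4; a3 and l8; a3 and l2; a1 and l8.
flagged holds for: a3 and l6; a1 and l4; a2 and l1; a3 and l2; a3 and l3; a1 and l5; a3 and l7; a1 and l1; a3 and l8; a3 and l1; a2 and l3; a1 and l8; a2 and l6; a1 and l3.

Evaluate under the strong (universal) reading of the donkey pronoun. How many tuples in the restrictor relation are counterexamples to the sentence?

0

"it" takes "a ledger" as antecedent — a donkey pronoun bound across the clause boundary.
Strong reading: for every (a,l) with requested(a,l), reviewed(a,l) ∧ flagged(a,l).
Restrictor pairs: (a1,l1) ✓  (a1,l3) ✓  (a1,l4) ✓  (a1,l5) ✓  (a1,l8) ✓  (a2,l3) ✓  (a2,l6) ✓  (a3,l1) ✓  (a3,l2) ✓  (a3,l3) ✓  (a3,l6) ✓  (a3,l7) ✓  (a3,l8) ✓
Counterexamples (restrictor pairs failing the scope): 0.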